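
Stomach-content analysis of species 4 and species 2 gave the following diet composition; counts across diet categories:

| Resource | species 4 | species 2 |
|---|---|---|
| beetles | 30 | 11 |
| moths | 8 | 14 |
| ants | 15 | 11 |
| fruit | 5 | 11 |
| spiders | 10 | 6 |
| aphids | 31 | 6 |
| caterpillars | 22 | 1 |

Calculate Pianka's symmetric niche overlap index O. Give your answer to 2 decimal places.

0.70

Proportions for species 4 (n=121): 30/121=0.2479, 8/121=0.0661, 15/121=0.1240, 5/121=0.0413, 10/121=0.0826, 31/121=0.2562, 22/121=0.1818
Proportions for species 2 (n=60): 11/60=0.1833, 14/60=0.2333, 11/60=0.1833, 11/60=0.1833, 6/60=0.1000, 6/60=0.1000, 1/60=0.0167
Σ p₁ᵢp₂ᵢ = 0.045440 + 0.015421 + 0.022729 + 0.007570 + 0.008260 + 0.025620 + 0.003036 = 0.128076
Σp_1ᵢ² = 0.2479² + 0.0661² + 0.1240² + 0.0413² + 0.0826² + 0.2562² + 0.1818² = 0.061454 + 0.004369 + 0.015376 + 0.001706 + 0.006823 + 0.065638 + 0.033051 = 0.188417
Σp_2ᵢ² = 0.1833² + 0.2333² + 0.1833² + 0.1833² + 0.1000² + 0.1000² + 0.0167² = 0.033599 + 0.054429 + 0.033599 + 0.033599 + 0.010000 + 0.010000 + 0.000279 = 0.175505
O = 0.128076 / √(0.188417 × 0.175505) = 0.128076 / 0.1818464 = 0.7043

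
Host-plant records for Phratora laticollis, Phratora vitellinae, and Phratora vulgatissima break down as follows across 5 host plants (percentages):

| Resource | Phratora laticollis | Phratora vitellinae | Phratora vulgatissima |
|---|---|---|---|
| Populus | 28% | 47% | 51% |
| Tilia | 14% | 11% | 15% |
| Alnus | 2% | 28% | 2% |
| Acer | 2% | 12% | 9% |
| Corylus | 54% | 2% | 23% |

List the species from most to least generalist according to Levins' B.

Phratora vitellinae > Phratora vulgatissima > Phratora laticollis

Convert percentages to proportions (divide by 100).
Σp_latiᵢ² = 0.28² + 0.14² + 0.02² + 0.02² + 0.54² = 0.0784 + 0.0196 + 0.0004 + 0.0004 + 0.2916 = 0.3904
B_lati = 1 / 0.3904 = 2.5615
Σp_viteᵢ² = 0.47² + 0.11² + 0.28² + 0.12² + 0.02² = 0.2209 + 0.0121 + 0.0784 + 0.0144 + 0.0004 = 0.3262
B_vite = 1 / 0.3262 = 3.0656
Σp_vulgᵢ² = 0.51² + 0.15² + 0.02² + 0.09² + 0.23² = 0.2601 + 0.0225 + 0.0004 + 0.0081 + 0.0529 = 0.3440
B_vulg = 1 / 0.3440 = 2.9070
Ranking by B (broadest → narrowest): Phratora vitellinae (3.07) > Phratora vulgatissima (2.91) > Phratora laticollis (2.56)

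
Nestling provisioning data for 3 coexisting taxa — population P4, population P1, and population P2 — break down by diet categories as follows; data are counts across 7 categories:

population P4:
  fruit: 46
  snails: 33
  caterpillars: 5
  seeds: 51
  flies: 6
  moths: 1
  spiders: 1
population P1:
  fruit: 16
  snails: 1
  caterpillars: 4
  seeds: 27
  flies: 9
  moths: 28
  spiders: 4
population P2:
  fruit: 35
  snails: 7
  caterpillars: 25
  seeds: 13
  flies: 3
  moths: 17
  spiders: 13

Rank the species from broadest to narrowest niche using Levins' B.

Proportions for population P4 (n=143): 46/143=0.3217, 33/143=0.2308, 5/143=0.0350, 51/143=0.3566, 6/143=0.0420, 1/143=0.0070, 1/143=0.0070
Proportions for population P1 (n=89): 16/89=0.1798, 1/89=0.0112, 4/89=0.0449, 27/89=0.3034, 9/89=0.1011, 28/89=0.3146, 4/89=0.0449
Proportions for population P2 (n=113): 35/113=0.3097, 7/113=0.0619, 25/113=0.2212, 13/113=0.1150, 3/113=0.0265, 17/113=0.1504, 13/113=0.1150
Σp_P4ᵢ² = 0.3217² + 0.2308² + 0.0350² + 0.3566² + 0.0420² + 0.0070² + 0.0070² = 0.103491 + 0.053269 + 0.001225 + 0.127164 + 0.001764 + 0.000049 + 0.000049 = 0.287011
B_P4 = 1 / 0.287011 = 3.4842
Σp_P1ᵢ² = 0.1798² + 0.0112² + 0.0449² + 0.3034² + 0.1011² + 0.3146² + 0.0449² = 0.032328 + 0.000125 + 0.002016 + 0.092052 + 0.010221 + 0.098973 + 0.002016 = 0.237731
B_P1 = 1 / 0.237731 = 4.2064
Σp_P2ᵢ² = 0.3097² + 0.0619² + 0.2212² + 0.1150² + 0.0265² + 0.1504² + 0.1150² = 0.095914 + 0.003832 + 0.048929 + 0.013225 + 0.000702 + 0.022620 + 0.013225 = 0.198447
B_P2 = 1 / 0.198447 = 5.0391
Ranking by B (broadest → narrowest): population P2 (5.04) > population P1 (4.21) > population P4 (3.48)

population P2 > population P1 > population P4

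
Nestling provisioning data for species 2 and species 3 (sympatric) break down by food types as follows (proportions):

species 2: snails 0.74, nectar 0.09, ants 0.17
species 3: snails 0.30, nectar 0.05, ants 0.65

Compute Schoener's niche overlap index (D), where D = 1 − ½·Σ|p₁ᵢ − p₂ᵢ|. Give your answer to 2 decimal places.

0.52

Σ|p₁ᵢ − p₂ᵢ| = 0.44 + 0.04 + 0.48 = 0.96
D = 1 − ½ × 0.96 = 1 − 0.480 = 0.5200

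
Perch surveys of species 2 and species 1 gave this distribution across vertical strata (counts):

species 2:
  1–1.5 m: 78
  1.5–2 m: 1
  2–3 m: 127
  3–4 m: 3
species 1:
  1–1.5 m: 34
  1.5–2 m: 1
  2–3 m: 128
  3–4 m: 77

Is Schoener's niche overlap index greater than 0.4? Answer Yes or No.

Yes

Proportions for species 2 (n=209): 78/209=0.3732, 1/209=0.0048, 127/209=0.6077, 3/209=0.0144
Proportions for species 1 (n=240): 34/240=0.1417, 1/240=0.0042, 128/240=0.5333, 77/240=0.3208
Σ|p₁ᵢ − p₂ᵢ| = 0.2315 + 0.0006 + 0.0744 + 0.3064 = 0.6129
D = 1 − ½ × 0.6129 = 1 − 0.30645 = 0.69355
D = 0.69355 > 0.4 → Yes.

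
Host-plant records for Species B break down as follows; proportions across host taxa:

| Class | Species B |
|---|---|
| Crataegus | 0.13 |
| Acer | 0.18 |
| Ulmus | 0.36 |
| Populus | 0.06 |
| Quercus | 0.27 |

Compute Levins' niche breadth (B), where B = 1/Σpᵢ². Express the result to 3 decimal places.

Σpᵢ² = 0.13² + 0.18² + 0.36² + 0.06² + 0.27² = 0.0169 + 0.0324 + 0.1296 + 0.0036 + 0.0729 = 0.2554
B = 1 / 0.2554 = 3.91543

3.915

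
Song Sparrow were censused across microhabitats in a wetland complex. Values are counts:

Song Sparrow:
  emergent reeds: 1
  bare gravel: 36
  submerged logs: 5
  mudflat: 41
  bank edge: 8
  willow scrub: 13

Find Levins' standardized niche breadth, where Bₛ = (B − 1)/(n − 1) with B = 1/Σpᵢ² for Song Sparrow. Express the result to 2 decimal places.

Proportions for Song Sparrow (n=104): 1/104=0.0096, 36/104=0.3462, 5/104=0.0481, 41/104=0.3942, 8/104=0.0769, 13/104=0.1250
Σpᵢ² = 0.0096² + 0.3462² + 0.0481² + 0.3942² + 0.0769² + 0.1250² = 0.000092 + 0.119854 + 0.002314 + 0.155394 + 0.005914 + 0.015625 = 0.299193
B = 1 / 0.299193 = 3.3423
Bₛ = (B − 1)/(n − 1) = (3.3423 − 1)/(6 − 1) = 2.3423/5 = 0.4685

0.47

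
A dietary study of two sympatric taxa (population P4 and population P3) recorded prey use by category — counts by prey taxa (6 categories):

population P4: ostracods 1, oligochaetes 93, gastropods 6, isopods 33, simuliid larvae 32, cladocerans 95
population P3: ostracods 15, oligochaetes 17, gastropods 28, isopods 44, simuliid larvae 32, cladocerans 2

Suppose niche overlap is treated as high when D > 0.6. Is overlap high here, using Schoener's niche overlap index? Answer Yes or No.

No

Proportions for population P4 (n=260): 1/260=0.0038, 93/260=0.3577, 6/260=0.0231, 33/260=0.1269, 32/260=0.1231, 95/260=0.3654
Proportions for population P3 (n=138): 15/138=0.1087, 17/138=0.1232, 28/138=0.2029, 44/138=0.3188, 32/138=0.2319, 2/138=0.0145
Σ|p₁ᵢ − p₂ᵢ| = 0.1049 + 0.2345 + 0.1798 + 0.1919 + 0.1088 + 0.3509 = 1.1708
D = 1 − ½ × 1.1708 = 1 − 0.58540 = 0.41460
D = 0.41460 < 0.6 → No.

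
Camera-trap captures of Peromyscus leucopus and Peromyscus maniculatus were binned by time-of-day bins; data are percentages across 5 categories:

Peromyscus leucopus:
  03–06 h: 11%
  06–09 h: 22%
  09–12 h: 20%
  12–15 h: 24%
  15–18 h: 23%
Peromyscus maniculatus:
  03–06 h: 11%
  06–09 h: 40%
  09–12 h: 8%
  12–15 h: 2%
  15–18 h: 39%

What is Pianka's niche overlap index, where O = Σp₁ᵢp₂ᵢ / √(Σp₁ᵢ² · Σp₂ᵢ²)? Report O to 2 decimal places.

Convert percentages to proportions (divide by 100).
Σ p₁ᵢp₂ᵢ = 0.0121 + 0.0880 + 0.0160 + 0.0048 + 0.0897 = 0.2106
Σp_1ᵢ² = 0.11² + 0.22² + 0.20² + 0.24² + 0.23² = 0.0121 + 0.0484 + 0.0400 + 0.0576 + 0.0529 = 0.2110
Σp_2ᵢ² = 0.11² + 0.40² + 0.08² + 0.02² + 0.39² = 0.0121 + 0.1600 + 0.0064 + 0.0004 + 0.1521 = 0.3310
O = 0.2106 / √(0.2110 × 0.3310) = 0.2106 / 0.26427 = 0.7969

0.80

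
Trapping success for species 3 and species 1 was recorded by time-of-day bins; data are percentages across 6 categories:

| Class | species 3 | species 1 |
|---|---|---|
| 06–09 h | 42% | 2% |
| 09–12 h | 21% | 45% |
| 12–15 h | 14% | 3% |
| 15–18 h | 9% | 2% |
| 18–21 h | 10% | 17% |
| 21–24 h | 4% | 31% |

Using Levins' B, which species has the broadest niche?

Convert percentages to proportions (divide by 100).
Σp_3ᵢ² = 0.42² + 0.21² + 0.14² + 0.09² + 0.10² + 0.04² = 0.1764 + 0.0441 + 0.0196 + 0.0081 + 0.0100 + 0.0016 = 0.2598
B_3 = 1 / 0.2598 = 3.8491
Σp_1ᵢ² = 0.02² + 0.45² + 0.03² + 0.02² + 0.17² + 0.31² = 0.0004 + 0.2025 + 0.0009 + 0.0004 + 0.0289 + 0.0961 = 0.3292
B_1 = 1 / 0.3292 = 3.0377
Highest B → broadest niche (most generalist): species 3 (B = 3.85).

species 3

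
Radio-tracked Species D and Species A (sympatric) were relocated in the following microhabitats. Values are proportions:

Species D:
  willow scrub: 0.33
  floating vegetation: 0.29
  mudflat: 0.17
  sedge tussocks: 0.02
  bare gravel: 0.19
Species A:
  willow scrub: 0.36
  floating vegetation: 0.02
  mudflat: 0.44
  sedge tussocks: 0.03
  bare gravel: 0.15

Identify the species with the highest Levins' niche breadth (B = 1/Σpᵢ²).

Σp_Dᵢ² = 0.33² + 0.29² + 0.17² + 0.02² + 0.19² = 0.1089 + 0.0841 + 0.0289 + 0.0004 + 0.0361 = 0.2584
B_D = 1 / 0.2584 = 3.8700
Σp_Aᵢ² = 0.36² + 0.02² + 0.44² + 0.03² + 0.15² = 0.1296 + 0.0004 + 0.1936 + 0.0009 + 0.0225 = 0.3470
B_A = 1 / 0.3470 = 2.8818
Highest B → broadest niche (most generalist): Species D (B = 3.87).

Species D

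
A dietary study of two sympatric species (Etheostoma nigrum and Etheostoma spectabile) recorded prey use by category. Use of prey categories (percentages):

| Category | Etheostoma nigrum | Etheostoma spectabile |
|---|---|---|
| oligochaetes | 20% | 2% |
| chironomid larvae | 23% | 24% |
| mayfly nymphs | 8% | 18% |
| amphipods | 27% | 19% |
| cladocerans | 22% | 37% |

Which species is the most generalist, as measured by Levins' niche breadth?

Etheostoma nigrum

Convert percentages to proportions (divide by 100).
Σp_nigrᵢ² = 0.20² + 0.23² + 0.08² + 0.27² + 0.22² = 0.0400 + 0.0529 + 0.0064 + 0.0729 + 0.0484 = 0.2206
B_nigr = 1 / 0.2206 = 4.5331
Σp_specᵢ² = 0.02² + 0.24² + 0.18² + 0.19² + 0.37² = 0.0004 + 0.0576 + 0.0324 + 0.0361 + 0.1369 = 0.2634
B_spec = 1 / 0.2634 = 3.7965
Highest B → broadest niche (most generalist): Etheostoma nigrum (B = 4.53).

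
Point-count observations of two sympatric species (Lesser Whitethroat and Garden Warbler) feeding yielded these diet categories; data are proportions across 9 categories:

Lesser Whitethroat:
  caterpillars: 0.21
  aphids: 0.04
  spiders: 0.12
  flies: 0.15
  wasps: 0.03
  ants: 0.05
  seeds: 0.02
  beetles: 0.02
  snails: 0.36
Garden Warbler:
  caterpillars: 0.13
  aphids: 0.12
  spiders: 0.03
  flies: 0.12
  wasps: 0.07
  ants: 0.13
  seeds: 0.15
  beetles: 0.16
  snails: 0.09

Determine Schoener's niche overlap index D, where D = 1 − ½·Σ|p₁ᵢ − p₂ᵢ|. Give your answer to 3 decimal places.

0.530

Σ|p₁ᵢ − p₂ᵢ| = 0.08 + 0.08 + 0.09 + 0.03 + 0.04 + 0.08 + 0.13 + 0.14 + 0.27 = 0.94
D = 1 − ½ × 0.94 = 1 − 0.470 = 0.53000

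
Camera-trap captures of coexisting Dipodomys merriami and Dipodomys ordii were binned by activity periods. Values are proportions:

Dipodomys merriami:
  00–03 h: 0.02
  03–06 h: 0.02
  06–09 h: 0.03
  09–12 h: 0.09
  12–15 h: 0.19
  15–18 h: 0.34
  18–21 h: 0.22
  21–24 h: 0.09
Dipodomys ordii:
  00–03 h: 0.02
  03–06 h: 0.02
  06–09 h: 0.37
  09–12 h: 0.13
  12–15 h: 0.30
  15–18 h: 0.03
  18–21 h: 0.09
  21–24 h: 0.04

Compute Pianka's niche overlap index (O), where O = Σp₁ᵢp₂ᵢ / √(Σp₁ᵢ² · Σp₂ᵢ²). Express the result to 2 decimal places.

0.48

Σ p₁ᵢp₂ᵢ = 0.0004 + 0.0004 + 0.0111 + 0.0117 + 0.0570 + 0.0102 + 0.0198 + 0.0036 = 0.1142
Σp_1ᵢ² = 0.02² + 0.02² + 0.03² + 0.09² + 0.19² + 0.34² + 0.22² + 0.09² = 0.0004 + 0.0004 + 0.0009 + 0.0081 + 0.0361 + 0.1156 + 0.0484 + 0.0081 = 0.2180
Σp_2ᵢ² = 0.02² + 0.02² + 0.37² + 0.13² + 0.30² + 0.03² + 0.09² + 0.04² = 0.0004 + 0.0004 + 0.1369 + 0.0169 + 0.0900 + 0.0009 + 0.0081 + 0.0016 = 0.2552
O = 0.1142 / √(0.2180 × 0.2552) = 0.1142 / 0.23587 = 0.4842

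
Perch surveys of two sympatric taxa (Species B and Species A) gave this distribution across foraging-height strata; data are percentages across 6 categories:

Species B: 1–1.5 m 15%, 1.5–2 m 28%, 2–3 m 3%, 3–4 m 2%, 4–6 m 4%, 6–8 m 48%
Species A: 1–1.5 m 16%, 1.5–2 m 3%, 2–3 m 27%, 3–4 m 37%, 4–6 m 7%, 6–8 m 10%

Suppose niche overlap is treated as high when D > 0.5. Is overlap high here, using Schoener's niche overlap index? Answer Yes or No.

No

Convert percentages to proportions (divide by 100).
Σ|p₁ᵢ − p₂ᵢ| = 0.01 + 0.25 + 0.24 + 0.35 + 0.03 + 0.38 = 1.26
D = 1 − ½ × 1.26 = 1 − 0.630 = 0.3700
D = 0.3700 < 0.5 → No.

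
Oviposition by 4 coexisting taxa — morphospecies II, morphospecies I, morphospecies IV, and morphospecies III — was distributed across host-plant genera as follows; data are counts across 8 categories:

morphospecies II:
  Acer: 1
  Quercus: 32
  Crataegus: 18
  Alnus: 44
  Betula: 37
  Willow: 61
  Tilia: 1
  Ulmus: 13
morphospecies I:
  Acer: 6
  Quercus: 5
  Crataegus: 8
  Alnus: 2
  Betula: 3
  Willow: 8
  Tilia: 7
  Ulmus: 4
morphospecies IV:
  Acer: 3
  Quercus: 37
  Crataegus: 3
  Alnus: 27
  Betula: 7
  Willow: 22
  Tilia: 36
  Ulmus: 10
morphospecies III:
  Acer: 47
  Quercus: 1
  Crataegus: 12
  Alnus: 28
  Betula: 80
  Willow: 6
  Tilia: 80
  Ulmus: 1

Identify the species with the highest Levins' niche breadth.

Proportions for morphospecies II (n=207): 1/207=0.0048, 32/207=0.1546, 18/207=0.0870, 44/207=0.2126, 37/207=0.1787, 61/207=0.2947, 1/207=0.0048, 13/207=0.0628
Proportions for morphospecies I (n=43): 6/43=0.1395, 5/43=0.1163, 8/43=0.1860, 2/43=0.0465, 3/43=0.0698, 8/43=0.1860, 7/43=0.1628, 4/43=0.0930
Proportions for morphospecies IV (n=145): 3/145=0.0207, 37/145=0.2552, 3/145=0.0207, 27/145=0.1862, 7/145=0.0483, 22/145=0.1517, 36/145=0.2483, 10/145=0.0690
Proportions for morphospecies III (n=255): 47/255=0.1843, 1/255=0.0039, 12/255=0.0471, 28/255=0.1098, 80/255=0.3137, 6/255=0.0235, 80/255=0.3137, 1/255=0.0039
Σp_IIᵢ² = 0.0048² + 0.1546² + 0.0870² + 0.2126² + 0.1787² + 0.2947² + 0.0048² + 0.0628² = 0.000023 + 0.023901 + 0.007569 + 0.045199 + 0.031934 + 0.086848 + 0.000023 + 0.003944 = 0.199441
B_II = 1 / 0.199441 = 5.0140
Σp_Iᵢ² = 0.1395² + 0.1163² + 0.1860² + 0.0465² + 0.0698² + 0.1860² + 0.1628² + 0.0930² = 0.019460 + 0.013526 + 0.034596 + 0.002162 + 0.004872 + 0.034596 + 0.026504 + 0.008649 = 0.144365
B_I = 1 / 0.144365 = 6.9269
Σp_IVᵢ² = 0.0207² + 0.2552² + 0.0207² + 0.1862² + 0.0483² + 0.1517² + 0.2483² + 0.0690² = 0.000428 + 0.065127 + 0.000428 + 0.034670 + 0.002333 + 0.023013 + 0.061653 + 0.004761 = 0.192413
B_IV = 1 / 0.192413 = 5.1972
Σp_IIIᵢ² = 0.1843² + 0.0039² + 0.0471² + 0.1098² + 0.3137² + 0.0235² + 0.3137² + 0.0039² = 0.033966 + 0.000015 + 0.002218 + 0.012056 + 0.098408 + 0.000552 + 0.098408 + 0.000015 = 0.245638
B_III = 1 / 0.245638 = 4.0710
Highest B → broadest niche (most generalist): morphospecies I (B = 6.93).

morphospecies I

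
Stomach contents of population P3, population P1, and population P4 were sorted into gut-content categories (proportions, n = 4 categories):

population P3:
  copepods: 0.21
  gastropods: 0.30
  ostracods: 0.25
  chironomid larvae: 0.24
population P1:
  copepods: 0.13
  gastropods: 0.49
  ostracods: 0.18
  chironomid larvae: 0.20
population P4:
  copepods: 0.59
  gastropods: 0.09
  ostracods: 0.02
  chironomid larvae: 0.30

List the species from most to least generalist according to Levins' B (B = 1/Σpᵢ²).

population P3 > population P1 > population P4

Σp_P3ᵢ² = 0.21² + 0.30² + 0.25² + 0.24² = 0.0441 + 0.0900 + 0.0625 + 0.0576 = 0.2542
B_P3 = 1 / 0.2542 = 3.9339
Σp_P1ᵢ² = 0.13² + 0.49² + 0.18² + 0.20² = 0.0169 + 0.2401 + 0.0324 + 0.0400 = 0.3294
B_P1 = 1 / 0.3294 = 3.0358
Σp_P4ᵢ² = 0.59² + 0.09² + 0.02² + 0.30² = 0.3481 + 0.0081 + 0.0004 + 0.0900 = 0.4466
B_P4 = 1 / 0.4466 = 2.2391
Ranking by B (broadest → narrowest): population P3 (3.93) > population P1 (3.04) > population P4 (2.24)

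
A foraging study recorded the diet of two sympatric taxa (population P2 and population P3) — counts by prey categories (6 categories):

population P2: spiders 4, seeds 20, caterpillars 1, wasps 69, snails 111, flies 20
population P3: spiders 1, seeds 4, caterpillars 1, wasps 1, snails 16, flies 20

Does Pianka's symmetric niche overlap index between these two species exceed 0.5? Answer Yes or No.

Yes

Proportions for population P2 (n=225): 4/225=0.0178, 20/225=0.0889, 1/225=0.0044, 69/225=0.3067, 111/225=0.4933, 20/225=0.0889
Proportions for population P3 (n=43): 1/43=0.0233, 4/43=0.0930, 1/43=0.0233, 1/43=0.0233, 16/43=0.3721, 20/43=0.4651
Σ p₁ᵢp₂ᵢ = 0.000415 + 0.008268 + 0.000103 + 0.007146 + 0.183557 + 0.041347 = 0.240836
Σp_1ᵢ² = 0.0178² + 0.0889² + 0.0044² + 0.3067² + 0.4933² + 0.0889² = 0.000317 + 0.007903 + 0.000019 + 0.094065 + 0.243345 + 0.007903 = 0.353552
Σp_2ᵢ² = 0.0233² + 0.0930² + 0.0233² + 0.0233² + 0.3721² + 0.4651² = 0.000543 + 0.008649 + 0.000543 + 0.000543 + 0.138458 + 0.216318 = 0.365054
O = 0.240836 / √(0.353552 × 0.365054) = 0.240836 / 0.3592570 = 0.6704
O = 0.6704 > 0.5 → Yes.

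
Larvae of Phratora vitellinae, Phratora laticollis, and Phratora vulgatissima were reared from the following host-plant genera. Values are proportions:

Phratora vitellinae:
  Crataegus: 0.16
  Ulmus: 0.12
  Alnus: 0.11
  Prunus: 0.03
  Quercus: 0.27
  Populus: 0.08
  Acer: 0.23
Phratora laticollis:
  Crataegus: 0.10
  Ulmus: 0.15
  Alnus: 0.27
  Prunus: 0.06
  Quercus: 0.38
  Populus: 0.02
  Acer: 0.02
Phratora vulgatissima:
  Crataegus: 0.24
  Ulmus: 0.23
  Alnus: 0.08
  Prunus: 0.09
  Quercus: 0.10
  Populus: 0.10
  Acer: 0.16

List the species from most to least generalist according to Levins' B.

Σp_viteᵢ² = 0.16² + 0.12² + 0.11² + 0.03² + 0.27² + 0.08² + 0.23² = 0.0256 + 0.0144 + 0.0121 + 0.0009 + 0.0729 + 0.0064 + 0.0529 = 0.1852
B_vite = 1 / 0.1852 = 5.3996
Σp_latiᵢ² = 0.10² + 0.15² + 0.27² + 0.06² + 0.38² + 0.02² + 0.02² = 0.0100 + 0.0225 + 0.0729 + 0.0036 + 0.1444 + 0.0004 + 0.0004 = 0.2542
B_lati = 1 / 0.2542 = 3.9339
Σp_vulgᵢ² = 0.24² + 0.23² + 0.08² + 0.09² + 0.10² + 0.10² + 0.16² = 0.0576 + 0.0529 + 0.0064 + 0.0081 + 0.0100 + 0.0100 + 0.0256 = 0.1706
B_vulg = 1 / 0.1706 = 5.8617
Ranking by B (broadest → narrowest): Phratora vulgatissima (5.86) > Phratora vitellinae (5.40) > Phratora laticollis (3.93)

Phratora vulgatissima > Phratora vitellinae > Phratora laticollis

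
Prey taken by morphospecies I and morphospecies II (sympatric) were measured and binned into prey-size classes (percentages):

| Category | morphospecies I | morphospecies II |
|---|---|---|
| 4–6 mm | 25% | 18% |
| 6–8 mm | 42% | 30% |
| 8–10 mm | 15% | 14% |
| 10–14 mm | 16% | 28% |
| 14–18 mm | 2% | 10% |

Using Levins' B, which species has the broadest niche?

morphospecies II

Convert percentages to proportions (divide by 100).
Σp_Iᵢ² = 0.25² + 0.42² + 0.15² + 0.16² + 0.02² = 0.0625 + 0.1764 + 0.0225 + 0.0256 + 0.0004 = 0.2874
B_I = 1 / 0.2874 = 3.4795
Σp_IIᵢ² = 0.18² + 0.30² + 0.14² + 0.28² + 0.10² = 0.0324 + 0.0900 + 0.0196 + 0.0784 + 0.0100 = 0.2304
B_II = 1 / 0.2304 = 4.3403
Highest B → broadest niche (most generalist): morphospecies II (B = 4.34).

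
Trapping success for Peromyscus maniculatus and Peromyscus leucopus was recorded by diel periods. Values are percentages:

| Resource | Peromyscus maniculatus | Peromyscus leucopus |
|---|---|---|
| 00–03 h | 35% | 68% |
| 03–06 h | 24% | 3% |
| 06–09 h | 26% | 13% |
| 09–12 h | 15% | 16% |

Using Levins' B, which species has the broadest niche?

Peromyscus maniculatus

Convert percentages to proportions (divide by 100).
Σp_maniᵢ² = 0.35² + 0.24² + 0.26² + 0.15² = 0.1225 + 0.0576 + 0.0676 + 0.0225 = 0.2702
B_mani = 1 / 0.2702 = 3.7010
Σp_leucᵢ² = 0.68² + 0.03² + 0.13² + 0.16² = 0.4624 + 0.0009 + 0.0169 + 0.0256 = 0.5058
B_leuc = 1 / 0.5058 = 1.9771
Highest B → broadest niche (most generalist): Peromyscus maniculatus (B = 3.70).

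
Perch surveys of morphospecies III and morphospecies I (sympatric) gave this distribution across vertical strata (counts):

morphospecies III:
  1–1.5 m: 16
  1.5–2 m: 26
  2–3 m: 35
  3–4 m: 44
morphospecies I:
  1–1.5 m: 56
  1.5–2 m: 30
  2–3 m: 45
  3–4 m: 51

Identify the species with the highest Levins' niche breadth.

morphospecies I

Proportions for morphospecies III (n=121): 16/121=0.1322, 26/121=0.2149, 35/121=0.2893, 44/121=0.3636
Proportions for morphospecies I (n=182): 56/182=0.3077, 30/182=0.1648, 45/182=0.2473, 51/182=0.2802
Σp_IIIᵢ² = 0.1322² + 0.2149² + 0.2893² + 0.3636² = 0.017477 + 0.046182 + 0.083694 + 0.132205 = 0.279558
B_III = 1 / 0.279558 = 3.5771
Σp_Iᵢ² = 0.3077² + 0.1648² + 0.2473² + 0.2802² = 0.094679 + 0.027159 + 0.061157 + 0.078512 = 0.261507
B_I = 1 / 0.261507 = 3.8240
Highest B → broadest niche (most generalist): morphospecies I (B = 3.82).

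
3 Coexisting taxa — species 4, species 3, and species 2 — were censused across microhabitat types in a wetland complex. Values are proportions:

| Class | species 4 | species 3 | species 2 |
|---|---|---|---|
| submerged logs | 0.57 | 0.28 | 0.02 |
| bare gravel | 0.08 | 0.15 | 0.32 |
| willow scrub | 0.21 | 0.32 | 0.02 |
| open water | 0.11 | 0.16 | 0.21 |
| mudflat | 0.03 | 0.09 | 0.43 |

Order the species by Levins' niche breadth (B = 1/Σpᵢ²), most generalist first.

Σp_4ᵢ² = 0.57² + 0.08² + 0.21² + 0.11² + 0.03² = 0.3249 + 0.0064 + 0.0441 + 0.0121 + 0.0009 = 0.3884
B_4 = 1 / 0.3884 = 2.5747
Σp_3ᵢ² = 0.28² + 0.15² + 0.32² + 0.16² + 0.09² = 0.0784 + 0.0225 + 0.1024 + 0.0256 + 0.0081 = 0.2370
B_3 = 1 / 0.2370 = 4.2194
Σp_2ᵢ² = 0.02² + 0.32² + 0.02² + 0.21² + 0.43² = 0.0004 + 0.1024 + 0.0004 + 0.0441 + 0.1849 = 0.3322
B_2 = 1 / 0.3322 = 3.0102
Ranking by B (broadest → narrowest): species 3 (4.22) > species 2 (3.01) > species 4 (2.57)

species 3 > species 2 > species 4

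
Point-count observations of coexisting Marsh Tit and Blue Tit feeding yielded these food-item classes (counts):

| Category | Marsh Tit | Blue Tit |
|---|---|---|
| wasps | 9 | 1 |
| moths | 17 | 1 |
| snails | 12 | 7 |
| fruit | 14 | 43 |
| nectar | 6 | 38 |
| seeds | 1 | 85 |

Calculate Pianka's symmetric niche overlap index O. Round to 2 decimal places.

Proportions for Marsh Tit (n=59): 9/59=0.1525, 17/59=0.2881, 12/59=0.2034, 14/59=0.2373, 6/59=0.1017, 1/59=0.0169
Proportions for Blue Tit (n=175): 1/175=0.0057, 1/175=0.0057, 7/175=0.0400, 43/175=0.2457, 38/175=0.2171, 85/175=0.4857
Σ p₁ᵢp₂ᵢ = 0.000869 + 0.001642 + 0.008136 + 0.058305 + 0.022079 + 0.008208 = 0.099239
Σp_1ᵢ² = 0.1525² + 0.2881² + 0.2034² + 0.2373² + 0.1017² + 0.0169² = 0.023256 + 0.083002 + 0.041372 + 0.056311 + 0.010343 + 0.000286 = 0.214570
Σp_2ᵢ² = 0.0057² + 0.0057² + 0.0400² + 0.2457² + 0.2171² + 0.4857² = 0.000032 + 0.000032 + 0.001600 + 0.060368 + 0.047132 + 0.235904 = 0.345068
O = 0.099239 / √(0.214570 × 0.345068) = 0.099239 / 0.2721052 = 0.3647

0.36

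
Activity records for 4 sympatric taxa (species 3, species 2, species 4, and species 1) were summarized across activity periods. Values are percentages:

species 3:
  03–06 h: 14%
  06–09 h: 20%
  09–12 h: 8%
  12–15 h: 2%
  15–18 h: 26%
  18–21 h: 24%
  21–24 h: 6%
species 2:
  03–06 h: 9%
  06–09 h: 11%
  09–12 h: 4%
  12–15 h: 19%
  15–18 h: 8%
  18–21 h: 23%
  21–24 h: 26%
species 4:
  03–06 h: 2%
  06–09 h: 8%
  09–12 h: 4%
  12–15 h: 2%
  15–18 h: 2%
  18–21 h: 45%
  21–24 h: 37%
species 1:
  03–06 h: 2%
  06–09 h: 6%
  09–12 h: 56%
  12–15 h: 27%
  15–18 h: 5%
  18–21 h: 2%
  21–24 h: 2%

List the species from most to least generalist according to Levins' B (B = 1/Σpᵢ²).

species 2 > species 3 > species 4 > species 1

Convert percentages to proportions (divide by 100).
Σp_3ᵢ² = 0.14² + 0.20² + 0.08² + 0.02² + 0.26² + 0.24² + 0.06² = 0.0196 + 0.0400 + 0.0064 + 0.0004 + 0.0676 + 0.0576 + 0.0036 = 0.1952
B_3 = 1 / 0.1952 = 5.1230
Σp_2ᵢ² = 0.09² + 0.11² + 0.04² + 0.19² + 0.08² + 0.23² + 0.26² = 0.0081 + 0.0121 + 0.0016 + 0.0361 + 0.0064 + 0.0529 + 0.0676 = 0.1848
B_2 = 1 / 0.1848 = 5.4113
Σp_4ᵢ² = 0.02² + 0.08² + 0.04² + 0.02² + 0.02² + 0.45² + 0.37² = 0.0004 + 0.0064 + 0.0016 + 0.0004 + 0.0004 + 0.2025 + 0.1369 = 0.3486
B_4 = 1 / 0.3486 = 2.8686
Σp_1ᵢ² = 0.02² + 0.06² + 0.56² + 0.27² + 0.05² + 0.02² + 0.02² = 0.0004 + 0.0036 + 0.3136 + 0.0729 + 0.0025 + 0.0004 + 0.0004 = 0.3938
B_1 = 1 / 0.3938 = 2.5394
Ranking by B (broadest → narrowest): species 2 (5.41) > species 3 (5.12) > species 4 (2.87) > species 1 (2.54)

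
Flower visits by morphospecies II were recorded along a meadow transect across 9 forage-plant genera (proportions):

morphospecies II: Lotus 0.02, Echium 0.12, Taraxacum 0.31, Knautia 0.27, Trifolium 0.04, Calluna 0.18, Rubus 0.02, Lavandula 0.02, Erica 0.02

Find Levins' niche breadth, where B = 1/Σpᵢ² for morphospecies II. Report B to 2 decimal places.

4.57

Σpᵢ² = 0.02² + 0.12² + 0.31² + 0.27² + 0.04² + 0.18² + 0.02² + 0.02² + 0.02² = 0.0004 + 0.0144 + 0.0961 + 0.0729 + 0.0016 + 0.0324 + 0.0004 + 0.0004 + 0.0004 = 0.2190
B = 1 / 0.2190 = 4.5662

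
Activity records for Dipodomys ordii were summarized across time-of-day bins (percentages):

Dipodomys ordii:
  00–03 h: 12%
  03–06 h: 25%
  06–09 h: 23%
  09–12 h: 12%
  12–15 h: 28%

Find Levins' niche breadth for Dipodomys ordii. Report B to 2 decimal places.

4.49

Convert percentages to proportions (divide by 100).
Σpᵢ² = 0.12² + 0.25² + 0.23² + 0.12² + 0.28² = 0.0144 + 0.0625 + 0.0529 + 0.0144 + 0.0784 = 0.2226
B = 1 / 0.2226 = 4.4924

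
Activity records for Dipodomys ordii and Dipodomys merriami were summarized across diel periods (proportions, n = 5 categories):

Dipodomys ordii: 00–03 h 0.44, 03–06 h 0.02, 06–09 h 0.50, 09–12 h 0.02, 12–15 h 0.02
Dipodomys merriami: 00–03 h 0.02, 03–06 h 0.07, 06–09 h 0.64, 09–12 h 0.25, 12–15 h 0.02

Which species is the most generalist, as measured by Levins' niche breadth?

Σp_ordiᵢ² = 0.44² + 0.02² + 0.50² + 0.02² + 0.02² = 0.1936 + 0.0004 + 0.2500 + 0.0004 + 0.0004 = 0.4448
B_ordi = 1 / 0.4448 = 2.2482
Σp_merrᵢ² = 0.02² + 0.07² + 0.64² + 0.25² + 0.02² = 0.0004 + 0.0049 + 0.4096 + 0.0625 + 0.0004 = 0.4778
B_merr = 1 / 0.4778 = 2.0929
Highest B → broadest niche (most generalist): Dipodomys ordii (B = 2.25).

Dipodomys ordii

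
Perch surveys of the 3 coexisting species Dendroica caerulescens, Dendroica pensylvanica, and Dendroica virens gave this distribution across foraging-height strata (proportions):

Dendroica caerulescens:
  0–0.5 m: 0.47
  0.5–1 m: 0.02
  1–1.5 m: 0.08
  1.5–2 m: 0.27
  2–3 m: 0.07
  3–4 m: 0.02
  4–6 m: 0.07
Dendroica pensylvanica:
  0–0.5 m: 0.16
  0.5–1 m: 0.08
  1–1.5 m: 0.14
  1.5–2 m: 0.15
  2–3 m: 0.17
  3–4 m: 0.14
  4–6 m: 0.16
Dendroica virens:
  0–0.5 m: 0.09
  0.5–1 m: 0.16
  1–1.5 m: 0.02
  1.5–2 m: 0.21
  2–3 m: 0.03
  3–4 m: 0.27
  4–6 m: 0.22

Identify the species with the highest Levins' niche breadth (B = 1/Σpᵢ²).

Σp_caerᵢ² = 0.47² + 0.02² + 0.08² + 0.27² + 0.07² + 0.02² + 0.07² = 0.2209 + 0.0004 + 0.0064 + 0.0729 + 0.0049 + 0.0004 + 0.0049 = 0.3108
B_caer = 1 / 0.3108 = 3.2175
Σp_pensᵢ² = 0.16² + 0.08² + 0.14² + 0.15² + 0.17² + 0.14² + 0.16² = 0.0256 + 0.0064 + 0.0196 + 0.0225 + 0.0289 + 0.0196 + 0.0256 = 0.1482
B_pens = 1 / 0.1482 = 6.7476
Σp_vireᵢ² = 0.09² + 0.16² + 0.02² + 0.21² + 0.03² + 0.27² + 0.22² = 0.0081 + 0.0256 + 0.0004 + 0.0441 + 0.0009 + 0.0729 + 0.0484 = 0.2004
B_vire = 1 / 0.2004 = 4.9900
Highest B → broadest niche (most generalist): Dendroica pensylvanica (B = 6.75).

Dendroica pensylvanica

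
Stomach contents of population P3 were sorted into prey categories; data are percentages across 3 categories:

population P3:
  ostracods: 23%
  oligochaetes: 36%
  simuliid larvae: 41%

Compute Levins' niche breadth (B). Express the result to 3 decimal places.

2.852

Convert percentages to proportions (divide by 100).
Σpᵢ² = 0.23² + 0.36² + 0.41² = 0.0529 + 0.1296 + 0.1681 = 0.3506
B = 1 / 0.3506 = 2.85225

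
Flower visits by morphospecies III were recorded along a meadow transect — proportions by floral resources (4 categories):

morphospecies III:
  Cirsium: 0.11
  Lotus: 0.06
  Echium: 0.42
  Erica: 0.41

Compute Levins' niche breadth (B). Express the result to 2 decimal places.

2.78

Σpᵢ² = 0.11² + 0.06² + 0.42² + 0.41² = 0.0121 + 0.0036 + 0.1764 + 0.1681 = 0.3602
B = 1 / 0.3602 = 2.7762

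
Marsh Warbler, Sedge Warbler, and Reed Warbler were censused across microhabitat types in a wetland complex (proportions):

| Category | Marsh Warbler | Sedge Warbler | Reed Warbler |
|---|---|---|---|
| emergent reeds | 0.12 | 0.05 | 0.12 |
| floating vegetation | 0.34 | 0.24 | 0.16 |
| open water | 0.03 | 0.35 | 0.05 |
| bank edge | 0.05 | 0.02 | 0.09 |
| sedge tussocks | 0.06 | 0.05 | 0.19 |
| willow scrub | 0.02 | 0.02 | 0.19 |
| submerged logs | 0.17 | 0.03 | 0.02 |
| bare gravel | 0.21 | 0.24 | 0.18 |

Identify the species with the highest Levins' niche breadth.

Σp_Marsᵢ² = 0.12² + 0.34² + 0.03² + 0.05² + 0.06² + 0.02² + 0.17² + 0.21² = 0.0144 + 0.1156 + 0.0009 + 0.0025 + 0.0036 + 0.0004 + 0.0289 + 0.0441 = 0.2104
B_Mars = 1 / 0.2104 = 4.7529
Σp_Sedgᵢ² = 0.05² + 0.24² + 0.35² + 0.02² + 0.05² + 0.02² + 0.03² + 0.24² = 0.0025 + 0.0576 + 0.1225 + 0.0004 + 0.0025 + 0.0004 + 0.0009 + 0.0576 = 0.2444
B_Sedg = 1 / 0.2444 = 4.0917
Σp_Reedᵢ² = 0.12² + 0.16² + 0.05² + 0.09² + 0.19² + 0.19² + 0.02² + 0.18² = 0.0144 + 0.0256 + 0.0025 + 0.0081 + 0.0361 + 0.0361 + 0.0004 + 0.0324 = 0.1556
B_Reed = 1 / 0.1556 = 6.4267
Highest B → broadest niche (most generalist): Reed Warbler (B = 6.43).

Reed Warbler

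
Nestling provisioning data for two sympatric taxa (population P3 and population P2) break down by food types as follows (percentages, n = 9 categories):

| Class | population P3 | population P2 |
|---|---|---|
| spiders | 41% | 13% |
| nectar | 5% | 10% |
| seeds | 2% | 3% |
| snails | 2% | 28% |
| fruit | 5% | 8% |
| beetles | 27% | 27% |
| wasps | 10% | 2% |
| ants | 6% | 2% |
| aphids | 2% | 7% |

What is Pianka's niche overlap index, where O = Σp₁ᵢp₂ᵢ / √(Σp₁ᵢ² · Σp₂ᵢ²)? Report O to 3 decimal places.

0.654

Convert percentages to proportions (divide by 100).
Σ p₁ᵢp₂ᵢ = 0.0533 + 0.0050 + 0.0006 + 0.0056 + 0.0040 + 0.0729 + 0.0020 + 0.0012 + 0.0014 = 0.1460
Σp_1ᵢ² = 0.41² + 0.05² + 0.02² + 0.02² + 0.05² + 0.27² + 0.10² + 0.06² + 0.02² = 0.1681 + 0.0025 + 0.0004 + 0.0004 + 0.0025 + 0.0729 + 0.0100 + 0.0036 + 0.0004 = 0.2608
Σp_2ᵢ² = 0.13² + 0.10² + 0.03² + 0.28² + 0.08² + 0.27² + 0.02² + 0.02² + 0.07² = 0.0169 + 0.0100 + 0.0009 + 0.0784 + 0.0064 + 0.0729 + 0.0004 + 0.0004 + 0.0049 = 0.1912
O = 0.1460 / √(0.2608 × 0.1912) = 0.1460 / 0.223305 = 0.65381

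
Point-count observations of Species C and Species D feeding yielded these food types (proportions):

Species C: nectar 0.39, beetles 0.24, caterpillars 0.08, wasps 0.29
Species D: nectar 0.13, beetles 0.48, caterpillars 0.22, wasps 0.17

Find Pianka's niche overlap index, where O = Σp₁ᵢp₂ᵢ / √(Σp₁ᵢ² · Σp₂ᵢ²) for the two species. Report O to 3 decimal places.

Σ p₁ᵢp₂ᵢ = 0.0507 + 0.1152 + 0.0176 + 0.0493 = 0.2328
Σp_1ᵢ² = 0.39² + 0.24² + 0.08² + 0.29² = 0.1521 + 0.0576 + 0.0064 + 0.0841 = 0.3002
Σp_2ᵢ² = 0.13² + 0.48² + 0.22² + 0.17² = 0.0169 + 0.2304 + 0.0484 + 0.0289 = 0.3246
O = 0.2328 / √(0.3002 × 0.3246) = 0.2328 / 0.312162 = 0.74577

0.746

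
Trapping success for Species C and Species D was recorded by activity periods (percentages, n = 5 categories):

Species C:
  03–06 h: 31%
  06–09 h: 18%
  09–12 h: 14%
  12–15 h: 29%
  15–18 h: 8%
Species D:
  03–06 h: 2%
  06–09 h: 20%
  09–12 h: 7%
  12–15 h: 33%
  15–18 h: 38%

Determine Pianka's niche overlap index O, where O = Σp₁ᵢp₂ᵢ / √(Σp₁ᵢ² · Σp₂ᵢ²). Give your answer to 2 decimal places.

0.67

Convert percentages to proportions (divide by 100).
Σ p₁ᵢp₂ᵢ = 0.0062 + 0.0360 + 0.0098 + 0.0957 + 0.0304 = 0.1781
Σp_1ᵢ² = 0.31² + 0.18² + 0.14² + 0.29² + 0.08² = 0.0961 + 0.0324 + 0.0196 + 0.0841 + 0.0064 = 0.2386
Σp_2ᵢ² = 0.02² + 0.20² + 0.07² + 0.33² + 0.38² = 0.0004 + 0.0400 + 0.0049 + 0.1089 + 0.1444 = 0.2986
O = 0.1781 / √(0.2386 × 0.2986) = 0.1781 / 0.26692 = 0.6672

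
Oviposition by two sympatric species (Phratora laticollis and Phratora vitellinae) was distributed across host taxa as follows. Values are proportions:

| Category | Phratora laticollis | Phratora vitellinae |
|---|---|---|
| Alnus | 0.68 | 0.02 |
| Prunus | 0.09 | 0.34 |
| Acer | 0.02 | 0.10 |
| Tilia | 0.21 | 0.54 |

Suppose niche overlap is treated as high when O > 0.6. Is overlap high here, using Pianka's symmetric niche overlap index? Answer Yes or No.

No

Σ p₁ᵢp₂ᵢ = 0.0136 + 0.0306 + 0.0020 + 0.1134 = 0.1596
Σp_1ᵢ² = 0.68² + 0.09² + 0.02² + 0.21² = 0.4624 + 0.0081 + 0.0004 + 0.0441 = 0.5150
Σp_2ᵢ² = 0.02² + 0.34² + 0.10² + 0.54² = 0.0004 + 0.1156 + 0.0100 + 0.2916 = 0.4176
O = 0.1596 / √(0.5150 × 0.4176) = 0.1596 / 0.46375 = 0.3442
O = 0.3442 < 0.6 → No.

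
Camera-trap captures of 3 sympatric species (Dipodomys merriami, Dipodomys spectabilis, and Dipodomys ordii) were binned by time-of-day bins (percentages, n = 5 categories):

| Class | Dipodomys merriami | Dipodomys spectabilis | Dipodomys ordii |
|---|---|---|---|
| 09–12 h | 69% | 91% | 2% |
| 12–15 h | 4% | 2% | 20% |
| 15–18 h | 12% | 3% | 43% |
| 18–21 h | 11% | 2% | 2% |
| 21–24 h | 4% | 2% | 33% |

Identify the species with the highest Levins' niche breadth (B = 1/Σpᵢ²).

Convert percentages to proportions (divide by 100).
Σp_merrᵢ² = 0.69² + 0.04² + 0.12² + 0.11² + 0.04² = 0.4761 + 0.0016 + 0.0144 + 0.0121 + 0.0016 = 0.5058
B_merr = 1 / 0.5058 = 1.9771
Σp_specᵢ² = 0.91² + 0.02² + 0.03² + 0.02² + 0.02² = 0.8281 + 0.0004 + 0.0009 + 0.0004 + 0.0004 = 0.8302
B_spec = 1 / 0.8302 = 1.2045
Σp_ordiᵢ² = 0.02² + 0.20² + 0.43² + 0.02² + 0.33² = 0.0004 + 0.0400 + 0.1849 + 0.0004 + 0.1089 = 0.3346
B_ordi = 1 / 0.3346 = 2.9886
Highest B → broadest niche (most generalist): Dipodomys ordii (B = 2.99).

Dipodomys ordii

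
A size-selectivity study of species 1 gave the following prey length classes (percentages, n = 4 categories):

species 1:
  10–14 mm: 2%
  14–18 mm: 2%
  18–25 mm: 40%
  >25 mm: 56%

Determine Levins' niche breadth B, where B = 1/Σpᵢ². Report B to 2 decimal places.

2.11

Convert percentages to proportions (divide by 100).
Σpᵢ² = 0.02² + 0.02² + 0.40² + 0.56² = 0.0004 + 0.0004 + 0.1600 + 0.3136 = 0.4744
B = 1 / 0.4744 = 2.1079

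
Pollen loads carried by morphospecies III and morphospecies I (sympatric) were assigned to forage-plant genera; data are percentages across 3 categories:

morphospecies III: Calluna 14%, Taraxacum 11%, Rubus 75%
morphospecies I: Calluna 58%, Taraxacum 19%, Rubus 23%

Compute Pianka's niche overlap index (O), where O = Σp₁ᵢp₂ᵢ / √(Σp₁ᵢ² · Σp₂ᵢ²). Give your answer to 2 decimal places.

Convert percentages to proportions (divide by 100).
Σ p₁ᵢp₂ᵢ = 0.0812 + 0.0209 + 0.1725 = 0.2746
Σp_1ᵢ² = 0.14² + 0.11² + 0.75² = 0.0196 + 0.0121 + 0.5625 = 0.5942
Σp_2ᵢ² = 0.58² + 0.19² + 0.23² = 0.3364 + 0.0361 + 0.0529 = 0.4254
O = 0.2746 / √(0.5942 × 0.4254) = 0.2746 / 0.50277 = 0.5462

0.55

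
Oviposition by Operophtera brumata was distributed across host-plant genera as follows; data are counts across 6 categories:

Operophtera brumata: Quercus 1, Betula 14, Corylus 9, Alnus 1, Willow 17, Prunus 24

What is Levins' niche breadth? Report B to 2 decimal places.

Proportions for Operophtera brumata (n=66): 1/66=0.0152, 14/66=0.2121, 9/66=0.1364, 1/66=0.0152, 17/66=0.2576, 24/66=0.3636
Σpᵢ² = 0.0152² + 0.2121² + 0.1364² + 0.0152² + 0.2576² + 0.3636² = 0.000231 + 0.044986 + 0.018605 + 0.000231 + 0.066358 + 0.132205 = 0.262616
B = 1 / 0.262616 = 3.8078

3.81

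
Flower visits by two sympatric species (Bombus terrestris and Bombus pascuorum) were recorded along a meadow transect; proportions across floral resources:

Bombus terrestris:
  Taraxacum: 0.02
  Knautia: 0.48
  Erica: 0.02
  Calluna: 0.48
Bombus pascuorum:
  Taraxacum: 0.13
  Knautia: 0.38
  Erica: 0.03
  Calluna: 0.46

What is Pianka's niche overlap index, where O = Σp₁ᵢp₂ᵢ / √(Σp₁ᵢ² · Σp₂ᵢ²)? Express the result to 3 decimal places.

Σ p₁ᵢp₂ᵢ = 0.0026 + 0.1824 + 0.0006 + 0.2208 = 0.4064
Σp_1ᵢ² = 0.02² + 0.48² + 0.02² + 0.48² = 0.0004 + 0.2304 + 0.0004 + 0.2304 = 0.4616
Σp_2ᵢ² = 0.13² + 0.38² + 0.03² + 0.46² = 0.0169 + 0.1444 + 0.0009 + 0.2116 = 0.3738
O = 0.4064 / √(0.4616 × 0.3738) = 0.4064 / 0.415387 = 0.97836

0.978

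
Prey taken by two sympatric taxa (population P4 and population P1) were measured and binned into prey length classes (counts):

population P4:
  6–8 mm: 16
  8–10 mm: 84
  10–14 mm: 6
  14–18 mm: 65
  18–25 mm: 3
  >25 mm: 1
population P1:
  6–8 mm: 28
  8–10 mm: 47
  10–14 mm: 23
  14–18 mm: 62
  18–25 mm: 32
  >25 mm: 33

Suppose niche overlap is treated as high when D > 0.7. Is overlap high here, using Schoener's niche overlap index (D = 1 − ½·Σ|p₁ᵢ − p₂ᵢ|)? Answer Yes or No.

No

Proportions for population P4 (n=175): 16/175=0.0914, 84/175=0.4800, 6/175=0.0343, 65/175=0.3714, 3/175=0.0171, 1/175=0.0057
Proportions for population P1 (n=225): 28/225=0.1244, 47/225=0.2089, 23/225=0.1022, 62/225=0.2756, 32/225=0.1422, 33/225=0.1467
Σ|p₁ᵢ − p₂ᵢ| = 0.0330 + 0.2711 + 0.0679 + 0.0958 + 0.1251 + 0.1410 = 0.7339
D = 1 − ½ × 0.7339 = 1 − 0.36695 = 0.63305
D = 0.63305 < 0.7 → No.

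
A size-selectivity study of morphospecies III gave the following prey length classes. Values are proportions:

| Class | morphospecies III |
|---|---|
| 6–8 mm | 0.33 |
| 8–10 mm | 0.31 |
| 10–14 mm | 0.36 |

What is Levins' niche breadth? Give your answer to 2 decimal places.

Σpᵢ² = 0.33² + 0.31² + 0.36² = 0.1089 + 0.0961 + 0.1296 = 0.3346
B = 1 / 0.3346 = 2.9886

2.99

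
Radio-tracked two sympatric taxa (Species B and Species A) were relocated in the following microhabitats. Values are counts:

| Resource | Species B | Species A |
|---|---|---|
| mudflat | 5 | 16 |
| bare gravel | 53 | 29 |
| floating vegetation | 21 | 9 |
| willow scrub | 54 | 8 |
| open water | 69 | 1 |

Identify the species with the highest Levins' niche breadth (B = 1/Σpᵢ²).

Proportions for Species B (n=202): 5/202=0.0248, 53/202=0.2624, 21/202=0.1040, 54/202=0.2673, 69/202=0.3416
Proportions for Species A (n=63): 16/63=0.2540, 29/63=0.4603, 9/63=0.1429, 8/63=0.1270, 1/63=0.0159
Σp_Bᵢ² = 0.0248² + 0.2624² + 0.1040² + 0.2673² + 0.3416² = 0.000615 + 0.068854 + 0.010816 + 0.071449 + 0.116691 = 0.268425
B_B = 1 / 0.268425 = 3.7254
Σp_Aᵢ² = 0.2540² + 0.4603² + 0.1429² + 0.1270² + 0.0159² = 0.064516 + 0.211876 + 0.020420 + 0.016129 + 0.000253 = 0.313194
B_A = 1 / 0.313194 = 3.1929
Highest B → broadest niche (most generalist): Species B (B = 3.73).

Species B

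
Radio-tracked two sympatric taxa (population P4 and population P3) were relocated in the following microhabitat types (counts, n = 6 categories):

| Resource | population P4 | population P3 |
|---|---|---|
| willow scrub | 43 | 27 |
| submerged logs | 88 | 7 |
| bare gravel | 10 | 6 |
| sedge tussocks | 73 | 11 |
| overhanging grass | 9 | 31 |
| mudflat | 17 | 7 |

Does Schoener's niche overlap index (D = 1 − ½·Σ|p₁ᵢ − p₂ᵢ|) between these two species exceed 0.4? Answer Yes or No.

Yes

Proportions for population P4 (n=240): 43/240=0.1792, 88/240=0.3667, 10/240=0.0417, 73/240=0.3042, 9/240=0.0375, 17/240=0.0708
Proportions for population P3 (n=89): 27/89=0.3034, 7/89=0.0787, 6/89=0.0674, 11/89=0.1236, 31/89=0.3483, 7/89=0.0787
Σ|p₁ᵢ − p₂ᵢ| = 0.1242 + 0.2880 + 0.0257 + 0.1806 + 0.3108 + 0.0079 = 0.9372
D = 1 − ½ × 0.9372 = 1 − 0.46860 = 0.53140
D = 0.53140 > 0.4 → Yes.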